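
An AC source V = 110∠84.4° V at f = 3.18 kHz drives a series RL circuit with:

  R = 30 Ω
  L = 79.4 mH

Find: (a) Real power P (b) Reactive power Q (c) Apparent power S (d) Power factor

Step 1 — Angular frequency: ω = 2π·f = 2π·3180 = 1.998e+04 rad/s.
Step 2 — Component impedances:
  R: Z = R = 30 Ω
  L: Z = jωL = j·1.998e+04·0.0794 = 0 + j1586 Ω
Step 3 — Series combination: Z_total = R + L = 30 + j1586 Ω = 1587∠88.9° Ω.
Step 4 — Source phasor: V = 110∠84.4° V = 10.73 + j109.5 V.
Step 5 — Current: I = V / Z = 0.06911 - j0.005459 A = 0.06932∠-4.5° A.
Step 6 — Complex power: S = V·I* = 0.1442 + j7.624 VA.
Step 7 — Real power: P = Re(S) = 0.1442 W.
Step 8 — Reactive power: Q = Im(S) = 7.624 VAR.
Step 9 — Apparent power: |S| = 7.626 VA.
Step 10 — Power factor: PF = P/|S| = 0.01891 (lagging).

(a) P = 0.1442 W  (b) Q = 7.624 VAR  (c) S = 7.626 VA  (d) PF = 0.01891 (lagging)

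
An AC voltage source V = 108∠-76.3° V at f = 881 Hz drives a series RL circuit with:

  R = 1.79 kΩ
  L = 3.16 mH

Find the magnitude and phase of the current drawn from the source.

Step 1 — Angular frequency: ω = 2π·f = 2π·881 = 5535 rad/s.
Step 2 — Component impedances:
  R: Z = R = 1790 Ω
  L: Z = jωL = j·5535·0.00316 = 0 + j17.49 Ω
Step 3 — Series combination: Z_total = R + L = 1790 + j17.49 Ω = 1790∠0.6° Ω.
Step 4 — Source phasor: V = 108∠-76.3° V = 25.58 - j104.9 V.
Step 5 — Ohm's law: I = V / Z_total = (25.58 - j104.9) / (1790 + j17.49) = 0.01372 - j0.05875 A.
Step 6 — Convert to polar: |I| = 0.06033 A, ∠I = -76.9°.

I = 0.06033∠-76.9° A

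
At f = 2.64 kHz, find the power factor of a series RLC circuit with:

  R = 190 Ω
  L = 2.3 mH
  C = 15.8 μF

Step 1 — Angular frequency: ω = 2π·f = 2π·2640 = 1.659e+04 rad/s.
Step 2 — Component impedances:
  R: Z = R = 190 Ω
  L: Z = jωL = j·1.659e+04·0.0023 = 0 + j38.15 Ω
  C: Z = 1/(jωC) = -j/(ω·C) = 0 - j3.816 Ω
Step 3 — Series combination: Z_total = R + L + C = 190 + j34.34 Ω = 193.1∠10.2° Ω.
Step 4 — Power factor: PF = cos(φ) = Re(Z)/|Z| = 190/193.078 = 0.9841.
Step 5 — Type: Im(Z) = 34.34 ⇒ lagging (phase φ = 10.2°).

PF = 0.9841 (lagging, φ = 10.2°)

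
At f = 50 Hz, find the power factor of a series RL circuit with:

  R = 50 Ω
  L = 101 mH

Step 1 — Angular frequency: ω = 2π·f = 2π·50 = 314.2 rad/s.
Step 2 — Component impedances:
  R: Z = R = 50 Ω
  L: Z = jωL = j·314.2·0.101 = 0 + j31.73 Ω
Step 3 — Series combination: Z_total = R + L = 50 + j31.73 Ω = 59.22∠32.4° Ω.
Step 4 — Power factor: PF = cos(φ) = Re(Z)/|Z| = 50/59.22 = 0.8443.
Step 5 — Type: Im(Z) = 31.73 ⇒ lagging (phase φ = 32.4°).

PF = 0.8443 (lagging, φ = 32.4°)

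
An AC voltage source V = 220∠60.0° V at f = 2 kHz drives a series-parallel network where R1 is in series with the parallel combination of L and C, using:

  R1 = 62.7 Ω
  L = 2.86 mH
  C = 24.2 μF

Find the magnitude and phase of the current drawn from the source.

Step 1 — Angular frequency: ω = 2π·f = 2π·2000 = 1.257e+04 rad/s.
Step 2 — Component impedances:
  R1: Z = R = 62.7 Ω
  L: Z = jωL = j·1.257e+04·0.00286 = 0 + j35.94 Ω
  C: Z = 1/(jωC) = -j/(ω·C) = 0 - j3.288 Ω
Step 3 — Parallel branch: L || C = 1/(1/L + 1/C) = 0 - j3.619 Ω.
Step 4 — Series with R1: Z_total = R1 + (L || C) = 62.7 - j3.619 Ω = 62.8∠-3.3° Ω.
Step 5 — Source phasor: V = 220∠60.0° V = 110 + j190.5 V.
Step 6 — Ohm's law: I = V / Z_total = (110 + j190.5) / (62.7 - j3.619) = 1.574 + j3.13 A.
Step 7 — Convert to polar: |I| = 3.503 A, ∠I = 63.3°.

I = 3.503∠63.3° A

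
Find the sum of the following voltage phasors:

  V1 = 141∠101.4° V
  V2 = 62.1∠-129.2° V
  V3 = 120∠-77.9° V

Step 1 — Convert each phasor to rectangular form:
  V1 = 141·(cos(101.4°) + j·sin(101.4°)) = -27.87 + j138.2 V
  V2 = 62.1·(cos(-129.2°) + j·sin(-129.2°)) = -39.25 - j48.12 V
  V3 = 120·(cos(-77.9°) + j·sin(-77.9°)) = 25.15 - j117.3 V
Step 2 — Sum components: V_total = -41.96 - j27.24 V.
Step 3 — Convert to polar: |V_total| = 50.03 V, ∠V_total = -147.0°.

V_total = 50.03∠-147.0° V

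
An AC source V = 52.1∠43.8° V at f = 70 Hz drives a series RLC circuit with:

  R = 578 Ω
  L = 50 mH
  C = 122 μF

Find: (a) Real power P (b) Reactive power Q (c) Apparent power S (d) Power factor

Step 1 — Angular frequency: ω = 2π·f = 2π·70 = 439.8 rad/s.
Step 2 — Component impedances:
  R: Z = R = 578 Ω
  L: Z = jωL = j·439.8·0.05 = 0 + j21.99 Ω
  C: Z = 1/(jωC) = -j/(ω·C) = 0 - j18.64 Ω
Step 3 — Series combination: Z_total = R + L + C = 578 + j3.355 Ω = 578∠0.3° Ω.
Step 4 — Source phasor: V = 52.1∠43.8° V = 37.6 + j36.06 V.
Step 5 — Current: I = V / Z = 0.06542 + j0.06201 A = 0.09014∠43.5° A.
Step 6 — Complex power: S = V·I* = 4.696 + j0.02726 VA.
Step 7 — Real power: P = Re(S) = 4.696 W.
Step 8 — Reactive power: Q = Im(S) = 0.02726 VAR.
Step 9 — Apparent power: |S| = 4.696 VA.
Step 10 — Power factor: PF = P/|S| = 1 (lagging).

(a) P = 4.696 W  (b) Q = 0.02726 VAR  (c) S = 4.696 VA  (d) PF = 1 (lagging)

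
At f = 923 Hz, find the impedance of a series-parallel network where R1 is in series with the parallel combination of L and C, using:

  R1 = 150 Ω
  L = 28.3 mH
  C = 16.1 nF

Step 1 — Angular frequency: ω = 2π·f = 2π·923 = 5799 rad/s.
Step 2 — Component impedances:
  R1: Z = R = 150 Ω
  L: Z = jωL = j·5799·0.0283 = 0 + j164.1 Ω
  C: Z = 1/(jωC) = -j/(ω·C) = 0 - j1.071e+04 Ω
Step 3 — Parallel branch: L || C = 1/(1/L + 1/C) = 0 + j166.7 Ω.
Step 4 — Series with R1: Z_total = R1 + (L || C) = 150 + j166.7 Ω = 224.2∠48.0° Ω.

Z = 150 + j166.7 Ω = 224.2∠48.0° Ω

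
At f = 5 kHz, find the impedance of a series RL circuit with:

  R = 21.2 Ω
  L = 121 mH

Step 1 — Angular frequency: ω = 2π·f = 2π·5000 = 3.142e+04 rad/s.
Step 2 — Component impedances:
  R: Z = R = 21.2 Ω
  L: Z = jωL = j·3.142e+04·0.121 = 0 + j3801 Ω
Step 3 — Series combination: Z_total = R + L = 21.2 + j3801 Ω = 3801∠89.7° Ω.

Z = 21.2 + j3801 Ω = 3801∠89.7° Ω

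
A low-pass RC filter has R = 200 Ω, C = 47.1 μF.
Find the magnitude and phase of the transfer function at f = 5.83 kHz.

Step 1 — Angular frequency: ω = 2π·5830 = 3.663e+04 rad/s.
Step 2 — Transfer function: H(jω) = 1/(1 + jωRC).
Step 3 — Denominator: 1 + jωRC = 1 + j·3.663e+04·200·4.71e-05 = 1 + j345.1.
Step 4 — H = 8.398e-06 - j0.002898.
Step 5 — Magnitude: |H| = 0.002898 (-50.8 dB); phase: φ = -89.8°.

|H| = 0.002898 (-50.8 dB), φ = -89.8°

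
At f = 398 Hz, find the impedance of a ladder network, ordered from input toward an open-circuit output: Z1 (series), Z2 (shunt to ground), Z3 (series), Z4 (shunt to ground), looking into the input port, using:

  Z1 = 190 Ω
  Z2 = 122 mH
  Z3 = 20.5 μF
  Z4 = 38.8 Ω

Step 1 — Angular frequency: ω = 2π·f = 2π·398 = 2501 rad/s.
Step 2 — Component impedances:
  Z1: Z = R = 190 Ω
  Z2: Z = jωL = j·2501·0.122 = 0 + j305.1 Ω
  Z3: Z = 1/(jωC) = -j/(ω·C) = 0 - j19.51 Ω
  Z4: Z = R = 38.8 Ω
Step 3 — Ladder network (open output): work backward from the far end, alternating series and parallel combinations. Z_in = 233.5 - j14.93 Ω = 234∠-3.7° Ω.

Z = 233.5 - j14.93 Ω = 234∠-3.7° Ω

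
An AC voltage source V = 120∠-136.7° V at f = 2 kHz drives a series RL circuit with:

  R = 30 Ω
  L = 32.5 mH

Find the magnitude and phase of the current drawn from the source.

Step 1 — Angular frequency: ω = 2π·f = 2π·2000 = 1.257e+04 rad/s.
Step 2 — Component impedances:
  R: Z = R = 30 Ω
  L: Z = jωL = j·1.257e+04·0.0325 = 0 + j408.4 Ω
Step 3 — Series combination: Z_total = R + L = 30 + j408.4 Ω = 409.5∠85.8° Ω.
Step 4 — Source phasor: V = 120∠-136.7° V = -87.33 - j82.3 V.
Step 5 — Ohm's law: I = V / Z_total = (-87.33 - j82.3) / (30 + j408.4) = -0.2161 + j0.198 A.
Step 6 — Convert to polar: |I| = 0.293 A, ∠I = 137.5°.

I = 0.293∠137.5° A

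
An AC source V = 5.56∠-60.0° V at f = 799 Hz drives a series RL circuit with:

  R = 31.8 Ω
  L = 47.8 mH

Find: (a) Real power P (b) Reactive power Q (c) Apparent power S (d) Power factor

Step 1 — Angular frequency: ω = 2π·f = 2π·799 = 5020 rad/s.
Step 2 — Component impedances:
  R: Z = R = 31.8 Ω
  L: Z = jωL = j·5020·0.0478 = 0 + j240 Ω
Step 3 — Series combination: Z_total = R + L = 31.8 + j240 Ω = 242.1∠82.5° Ω.
Step 4 — Source phasor: V = 5.56∠-60.0° V = 2.78 - j4.815 V.
Step 5 — Current: I = V / Z = -0.01821 - j0.014 A = 0.02297∠-142.5° A.
Step 6 — Complex power: S = V·I* = 0.01678 + j0.1266 VA.
Step 7 — Real power: P = Re(S) = 0.01678 W.
Step 8 — Reactive power: Q = Im(S) = 0.1266 VAR.
Step 9 — Apparent power: |S| = 0.1277 VA.
Step 10 — Power factor: PF = P/|S| = 0.1314 (lagging).

(a) P = 0.01678 W  (b) Q = 0.1266 VAR  (c) S = 0.1277 VA  (d) PF = 0.1314 (lagging)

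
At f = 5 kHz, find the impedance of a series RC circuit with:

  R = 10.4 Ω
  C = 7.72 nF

Step 1 — Angular frequency: ω = 2π·f = 2π·5000 = 3.142e+04 rad/s.
Step 2 — Component impedances:
  R: Z = R = 10.4 Ω
  C: Z = 1/(jωC) = -j/(ω·C) = 0 - j4123 Ω
Step 3 — Series combination: Z_total = R + C = 10.4 - j4123 Ω = 4123∠-89.9° Ω.

Z = 10.4 - j4123 Ω = 4123∠-89.9° Ω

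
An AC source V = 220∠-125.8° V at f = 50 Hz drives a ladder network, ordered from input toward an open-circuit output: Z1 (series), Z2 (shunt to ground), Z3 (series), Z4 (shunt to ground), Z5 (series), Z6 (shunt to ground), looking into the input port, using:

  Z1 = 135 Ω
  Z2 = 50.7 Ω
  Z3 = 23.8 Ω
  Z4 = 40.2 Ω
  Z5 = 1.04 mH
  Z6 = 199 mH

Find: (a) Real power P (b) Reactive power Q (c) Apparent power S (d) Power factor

Step 1 — Angular frequency: ω = 2π·f = 2π·50 = 314.2 rad/s.
Step 2 — Component impedances:
  Z1: Z = R = 135 Ω
  Z2: Z = R = 50.7 Ω
  Z3: Z = R = 23.8 Ω
  Z4: Z = R = 40.2 Ω
  Z5: Z = jωL = j·314.2·0.00104 = 0 + j0.3267 Ω
  Z6: Z = jωL = j·314.2·0.199 = 0 + j62.52 Ω
Step 3 — Ladder network (open output): work backward from the far end, alternating series and parallel combinations. Z_in = 161.5 + j4.285 Ω = 161.6∠1.5° Ω.
Step 4 — Source phasor: V = 220∠-125.8° V = -128.7 - j178.4 V.
Step 5 — Current: I = V / Z = -0.8255 - j1.083 A = 1.362∠-127.3° A.
Step 6 — Complex power: S = V·I* = 299.5 + j7.944 VA.
Step 7 — Real power: P = Re(S) = 299.5 W.
Step 8 — Reactive power: Q = Im(S) = 7.944 VAR.
Step 9 — Apparent power: |S| = 299.6 VA.
Step 10 — Power factor: PF = P/|S| = 0.9996 (lagging).

(a) P = 299.5 W  (b) Q = 7.944 VAR  (c) S = 299.6 VA  (d) PF = 0.9996 (lagging)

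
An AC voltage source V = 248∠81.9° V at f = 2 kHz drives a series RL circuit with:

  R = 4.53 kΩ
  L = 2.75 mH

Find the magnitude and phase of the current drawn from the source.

Step 1 — Angular frequency: ω = 2π·f = 2π·2000 = 1.257e+04 rad/s.
Step 2 — Component impedances:
  R: Z = R = 4530 Ω
  L: Z = jωL = j·1.257e+04·0.00275 = 0 + j34.56 Ω
Step 3 — Series combination: Z_total = R + L = 4530 + j34.56 Ω = 4530∠0.4° Ω.
Step 4 — Source phasor: V = 248∠81.9° V = 34.94 + j245.5 V.
Step 5 — Ohm's law: I = V / Z_total = (34.94 + j245.5) / (4530 + j34.56) = 0.008127 + j0.05414 A.
Step 6 — Convert to polar: |I| = 0.05474 A, ∠I = 81.5°.

I = 0.05474∠81.5° A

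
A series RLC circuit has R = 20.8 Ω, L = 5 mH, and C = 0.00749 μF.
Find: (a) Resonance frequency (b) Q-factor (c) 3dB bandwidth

Step 1 — Resonance: ω₀ = 1/√(LC) = 1/√(0.005·7.49e-09) = 1.634e+05 rad/s.
Step 2 — f₀ = ω₀/(2π) = 2.601e+04 Hz.
Step 3 — Series Q: Q = ω₀L/R = 1.634e+05·0.005/20.8 = 39.28.
Step 4 — Bandwidth: Δω = ω₀/Q = 4160 rad/s; BW = Δω/(2π) = 662.1 Hz.

(a) f₀ = 2.601e+04 Hz  (b) Q = 39.28  (c) BW = 662.1 Hz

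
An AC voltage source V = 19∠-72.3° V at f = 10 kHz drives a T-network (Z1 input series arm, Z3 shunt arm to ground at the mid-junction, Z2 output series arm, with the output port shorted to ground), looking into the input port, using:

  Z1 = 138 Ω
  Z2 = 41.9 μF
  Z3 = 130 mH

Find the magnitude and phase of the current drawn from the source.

Step 1 — Angular frequency: ω = 2π·f = 2π·1e+04 = 6.283e+04 rad/s.
Step 2 — Component impedances:
  Z1: Z = R = 138 Ω
  Z2: Z = 1/(jωC) = -j/(ω·C) = 0 - j0.3798 Ω
  Z3: Z = jωL = j·6.283e+04·0.13 = 0 + j8168 Ω
Step 3 — With the output port shorted to ground, the output series arm Z2 runs from the junction to ground; the shunt arm Z3 also runs from the junction to ground. They appear in parallel: Z3 || Z2 = 0 - j0.3799 Ω.
Step 4 — Series with input arm Z1: Z_in = Z1 + (Z3 || Z2) = 138 - j0.3799 Ω = 138∠-0.2° Ω.
Step 5 — Source phasor: V = 19∠-72.3° V = 5.777 - j18.1 V.
Step 6 — Ohm's law: I = V / Z_total = (5.777 - j18.1) / (138 - j0.3799) = 0.04222 - j0.131 A.
Step 7 — Convert to polar: |I| = 0.1377 A, ∠I = -72.1°.

I = 0.1377∠-72.1° A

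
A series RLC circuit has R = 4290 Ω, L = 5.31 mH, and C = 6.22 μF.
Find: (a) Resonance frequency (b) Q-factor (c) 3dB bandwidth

Step 1 — Resonance condition Im(Z)=0 gives ω₀ = 1/√(LC).
Step 2 — ω₀ = 1/√(0.00531·6.22e-06) = 5502 rad/s.
Step 3 — f₀ = ω₀/(2π) = 875.7 Hz.
Step 4 — Series Q: Q = ω₀L/R = 5502·0.00531/4290 = 0.006811.
Step 5 — 3dB bandwidth: Δω = ω₀/Q = 8.079e+05 rad/s; BW = Δω/(2π) = 1.286e+05 Hz.

(a) f₀ = 875.7 Hz  (b) Q = 0.006811  (c) BW = 1.286e+05 Hz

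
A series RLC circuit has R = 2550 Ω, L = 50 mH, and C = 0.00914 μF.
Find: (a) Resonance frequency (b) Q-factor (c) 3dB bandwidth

Step 1 — Resonance condition Im(Z)=0 gives ω₀ = 1/√(LC).
Step 2 — ω₀ = 1/√(0.05·9.14e-09) = 4.678e+04 rad/s.
Step 3 — f₀ = ω₀/(2π) = 7445 Hz.
Step 4 — Series Q: Q = ω₀L/R = 4.678e+04·0.05/2550 = 0.9172.
Step 5 — 3dB bandwidth: Δω = ω₀/Q = 5.1e+04 rad/s; BW = Δω/(2π) = 8117 Hz.

(a) f₀ = 7445 Hz  (b) Q = 0.9172  (c) BW = 8117 Hz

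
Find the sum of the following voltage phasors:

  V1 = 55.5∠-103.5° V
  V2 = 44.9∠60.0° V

Step 1 — Convert each phasor to rectangular form:
  V1 = 55.5·(cos(-103.5°) + j·sin(-103.5°)) = -12.96 - j53.97 V
  V2 = 44.9·(cos(60.0°) + j·sin(60.0°)) = 22.45 + j38.88 V
Step 2 — Sum components: V_total = 9.494 - j15.08 V.
Step 3 — Convert to polar: |V_total| = 17.82 V, ∠V_total = -57.8°.

V_total = 17.82∠-57.8° V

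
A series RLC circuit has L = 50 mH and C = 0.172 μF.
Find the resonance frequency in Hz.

Step 1 — Resonance condition Im(Z)=0 gives ω₀ = 1/√(LC).
Step 2 — ω₀ = 1/√(0.05·1.72e-07) = 1.078e+04 rad/s.
Step 3 — f₀ = ω₀/(2π) = 1716 Hz.

f₀ = 1716 Hz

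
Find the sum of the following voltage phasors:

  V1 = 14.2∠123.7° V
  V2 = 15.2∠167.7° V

Step 1 — Convert each phasor to rectangular form:
  V1 = 14.2·(cos(123.7°) + j·sin(123.7°)) = -7.879 + j11.81 V
  V2 = 15.2·(cos(167.7°) + j·sin(167.7°)) = -14.85 + j3.238 V
Step 2 — Sum components: V_total = -22.73 + j15.05 V.
Step 3 — Convert to polar: |V_total| = 27.26 V, ∠V_total = 146.5°.

V_total = 27.26∠146.5° V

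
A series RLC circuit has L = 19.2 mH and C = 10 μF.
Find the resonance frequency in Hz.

Step 1 — Resonance condition Im(Z)=0 gives ω₀ = 1/√(LC).
Step 2 — ω₀ = 1/√(0.0192·1e-05) = 2282 rad/s.
Step 3 — f₀ = ω₀/(2π) = 363.2 Hz.

f₀ = 363.2 Hz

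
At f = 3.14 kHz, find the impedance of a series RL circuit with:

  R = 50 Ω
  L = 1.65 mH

Step 1 — Angular frequency: ω = 2π·f = 2π·3140 = 1.973e+04 rad/s.
Step 2 — Component impedances:
  R: Z = R = 50 Ω
  L: Z = jωL = j·1.973e+04·0.00165 = 0 + j32.55 Ω
Step 3 — Series combination: Z_total = R + L = 50 + j32.55 Ω = 59.66∠33.1° Ω.

Z = 50 + j32.55 Ω = 59.66∠33.1° Ω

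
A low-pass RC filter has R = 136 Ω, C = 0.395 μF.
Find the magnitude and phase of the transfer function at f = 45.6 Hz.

Step 1 — Angular frequency: ω = 2π·45.6 = 286.5 rad/s.
Step 2 — Transfer function: H(jω) = 1/(1 + jωRC).
Step 3 — Denominator: 1 + jωRC = 1 + j·286.5·136·3.95e-07 = 1 + j0.01539.
Step 4 — H = 0.9998 - j0.01539.
Step 5 — Magnitude: |H| = 0.9999 (-0.0 dB); phase: φ = -0.9°.

|H| = 0.9999 (-0.0 dB), φ = -0.9°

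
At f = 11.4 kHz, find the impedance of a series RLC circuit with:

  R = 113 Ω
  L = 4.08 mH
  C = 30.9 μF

Step 1 — Angular frequency: ω = 2π·f = 2π·1.14e+04 = 7.163e+04 rad/s.
Step 2 — Component impedances:
  R: Z = R = 113 Ω
  L: Z = jωL = j·7.163e+04·0.00408 = 0 + j292.2 Ω
  C: Z = 1/(jωC) = -j/(ω·C) = 0 - j0.4518 Ω
Step 3 — Series combination: Z_total = R + L + C = 113 + j291.8 Ω = 312.9∠68.8° Ω.

Z = 113 + j291.8 Ω = 312.9∠68.8° Ω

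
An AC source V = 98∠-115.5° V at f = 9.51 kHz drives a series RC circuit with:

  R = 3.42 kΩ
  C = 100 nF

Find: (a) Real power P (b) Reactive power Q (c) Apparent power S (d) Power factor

Step 1 — Angular frequency: ω = 2π·f = 2π·9510 = 5.975e+04 rad/s.
Step 2 — Component impedances:
  R: Z = R = 3420 Ω
  C: Z = 1/(jωC) = -j/(ω·C) = 0 - j167.4 Ω
Step 3 — Series combination: Z_total = R + C = 3420 - j167.4 Ω = 3424∠-2.8° Ω.
Step 4 — Source phasor: V = 98∠-115.5° V = -42.19 - j88.45 V.
Step 5 — Current: I = V / Z = -0.01104 - j0.0264 A = 0.02862∠-112.7° A.
Step 6 — Complex power: S = V·I* = 2.801 - j0.1371 VA.
Step 7 — Real power: P = Re(S) = 2.801 W.
Step 8 — Reactive power: Q = Im(S) = -0.1371 VAR.
Step 9 — Apparent power: |S| = 2.805 VA.
Step 10 — Power factor: PF = P/|S| = 0.9988 (leading).

(a) P = 2.801 W  (b) Q = -0.1371 VAR  (c) S = 2.805 VA  (d) PF = 0.9988 (leading)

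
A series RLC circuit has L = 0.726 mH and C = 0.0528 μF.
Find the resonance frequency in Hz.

Step 1 — Resonance condition Im(Z)=0 gives ω₀ = 1/√(LC).
Step 2 — ω₀ = 1/√(0.000726·5.28e-08) = 1.615e+05 rad/s.
Step 3 — f₀ = ω₀/(2π) = 2.571e+04 Hz.

f₀ = 2.571e+04 Hz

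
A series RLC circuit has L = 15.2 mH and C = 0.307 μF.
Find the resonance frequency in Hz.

Step 1 — Resonance condition Im(Z)=0 gives ω₀ = 1/√(LC).
Step 2 — ω₀ = 1/√(0.0152·3.07e-07) = 1.464e+04 rad/s.
Step 3 — f₀ = ω₀/(2π) = 2330 Hz.

f₀ = 2330 Hz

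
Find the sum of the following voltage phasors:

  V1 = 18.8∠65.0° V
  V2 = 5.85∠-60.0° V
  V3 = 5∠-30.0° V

Step 1 — Convert each phasor to rectangular form:
  V1 = 18.8·(cos(65.0°) + j·sin(65.0°)) = 7.945 + j17.04 V
  V2 = 5.85·(cos(-60.0°) + j·sin(-60.0°)) = 2.925 - j5.066 V
  V3 = 5·(cos(-30.0°) + j·sin(-30.0°)) = 4.33 - j2.5 V
Step 2 — Sum components: V_total = 15.2 + j9.472 V.
Step 3 — Convert to polar: |V_total| = 17.91 V, ∠V_total = 31.9°.

V_total = 17.91∠31.9° V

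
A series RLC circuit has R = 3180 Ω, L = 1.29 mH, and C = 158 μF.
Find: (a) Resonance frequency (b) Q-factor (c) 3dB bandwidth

Step 1 — Resonance: ω₀ = 1/√(LC) = 1/√(0.00129·0.000158) = 2215 rad/s.
Step 2 — f₀ = ω₀/(2π) = 352.5 Hz.
Step 3 — Series Q: Q = ω₀L/R = 2215·0.00129/3180 = 0.0008985.
Step 4 — Bandwidth: Δω = ω₀/Q = 2.465e+06 rad/s; BW = Δω/(2π) = 3.923e+05 Hz.

(a) f₀ = 352.5 Hz  (b) Q = 0.0008985  (c) BW = 3.923e+05 Hz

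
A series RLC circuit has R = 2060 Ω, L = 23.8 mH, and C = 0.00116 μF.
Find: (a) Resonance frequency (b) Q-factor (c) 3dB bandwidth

Step 1 — Resonance condition Im(Z)=0 gives ω₀ = 1/√(LC).
Step 2 — ω₀ = 1/√(0.0238·1.16e-09) = 1.903e+05 rad/s.
Step 3 — f₀ = ω₀/(2π) = 3.029e+04 Hz.
Step 4 — Series Q: Q = ω₀L/R = 1.903e+05·0.0238/2060 = 2.199.
Step 5 — 3dB bandwidth: Δω = ω₀/Q = 8.655e+04 rad/s; BW = Δω/(2π) = 1.378e+04 Hz.

(a) f₀ = 3.029e+04 Hz  (b) Q = 2.199  (c) BW = 1.378e+04 Hz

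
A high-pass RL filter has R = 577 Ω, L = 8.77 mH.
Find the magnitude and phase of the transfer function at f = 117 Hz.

Step 1 — Angular frequency: ω = 2π·117 = 735.1 rad/s.
Step 2 — Transfer function: H(jω) = jωL/(R + jωL).
Step 3 — Numerator jωL = j·6.447; denominator R + jωL = 577 + j6.447.
Step 4 — H = 0.0001248 + j0.01117.
Step 5 — Magnitude: |H| = 0.01117 (-39.0 dB); phase: φ = 89.4°.

|H| = 0.01117 (-39.0 dB), φ = 89.4°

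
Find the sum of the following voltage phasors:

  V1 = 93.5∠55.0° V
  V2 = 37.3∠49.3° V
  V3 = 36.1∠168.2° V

Step 1 — Convert each phasor to rectangular form:
  V1 = 93.5·(cos(55.0°) + j·sin(55.0°)) = 53.63 + j76.59 V
  V2 = 37.3·(cos(49.3°) + j·sin(49.3°)) = 24.32 + j28.28 V
  V3 = 36.1·(cos(168.2°) + j·sin(168.2°)) = -35.34 + j7.382 V
Step 2 — Sum components: V_total = 42.62 + j112.3 V.
Step 3 — Convert to polar: |V_total| = 120.1 V, ∠V_total = 69.2°.

V_total = 120.1∠69.2° V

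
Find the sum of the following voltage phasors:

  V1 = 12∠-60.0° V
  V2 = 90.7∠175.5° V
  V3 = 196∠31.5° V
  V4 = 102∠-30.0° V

Step 1 — Convert each phasor to rectangular form:
  V1 = 12·(cos(-60.0°) + j·sin(-60.0°)) = 6 - j10.39 V
  V2 = 90.7·(cos(175.5°) + j·sin(175.5°)) = -90.42 + j7.116 V
  V3 = 196·(cos(31.5°) + j·sin(31.5°)) = 167.1 + j102.4 V
  V4 = 102·(cos(-30.0°) + j·sin(-30.0°)) = 88.33 - j51 V
Step 2 — Sum components: V_total = 171 + j48.13 V.
Step 3 — Convert to polar: |V_total| = 177.7 V, ∠V_total = 15.7°.

V_total = 177.7∠15.7° V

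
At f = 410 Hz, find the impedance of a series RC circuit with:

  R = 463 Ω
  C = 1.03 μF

Step 1 — Angular frequency: ω = 2π·f = 2π·410 = 2576 rad/s.
Step 2 — Component impedances:
  R: Z = R = 463 Ω
  C: Z = 1/(jωC) = -j/(ω·C) = 0 - j376.9 Ω
Step 3 — Series combination: Z_total = R + C = 463 - j376.9 Ω = 597∠-39.1° Ω.

Z = 463 - j376.9 Ω = 597∠-39.1° Ω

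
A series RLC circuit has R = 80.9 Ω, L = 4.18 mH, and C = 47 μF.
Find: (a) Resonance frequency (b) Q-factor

Step 1 — Resonance condition Im(Z)=0 gives ω₀ = 1/√(LC).
Step 2 — ω₀ = 1/√(0.00418·4.7e-05) = 2256 rad/s.
Step 3 — f₀ = ω₀/(2π) = 359.1 Hz.
Step 4 — Series Q: Q = ω₀L/R = 2256·0.00418/80.9 = 0.1166.

(a) f₀ = 359.1 Hz  (b) Q = 0.1166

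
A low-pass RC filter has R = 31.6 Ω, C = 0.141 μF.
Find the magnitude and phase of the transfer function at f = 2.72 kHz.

Step 1 — Angular frequency: ω = 2π·2720 = 1.709e+04 rad/s.
Step 2 — Transfer function: H(jω) = 1/(1 + jωRC).
Step 3 — Denominator: 1 + jωRC = 1 + j·1.709e+04·31.6·1.41e-07 = 1 + j0.07615.
Step 4 — H = 0.9942 - j0.07571.
Step 5 — Magnitude: |H| = 0.9971 (-0.0 dB); phase: φ = -4.4°.

|H| = 0.9971 (-0.0 dB), φ = -4.4°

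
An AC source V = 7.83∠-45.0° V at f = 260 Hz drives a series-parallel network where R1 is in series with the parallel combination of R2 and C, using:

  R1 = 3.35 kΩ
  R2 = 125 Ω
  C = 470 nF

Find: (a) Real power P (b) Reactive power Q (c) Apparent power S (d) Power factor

Step 1 — Angular frequency: ω = 2π·f = 2π·260 = 1634 rad/s.
Step 2 — Component impedances:
  R1: Z = R = 3350 Ω
  R2: Z = R = 125 Ω
  C: Z = 1/(jωC) = -j/(ω·C) = 0 - j1302 Ω
Step 3 — Parallel branch: R2 || C = 1/(1/R2 + 1/C) = 123.9 - j11.89 Ω.
Step 4 — Series with R1: Z_total = R1 + (R2 || C) = 3474 - j11.89 Ω = 3474∠-0.2° Ω.
Step 5 — Source phasor: V = 7.83∠-45.0° V = 5.537 - j5.537 V.
Step 6 — Current: I = V / Z = 0.001599 - j0.001588 A = 0.002254∠-44.8° A.
Step 7 — Complex power: S = V·I* = 0.01765 - j6.039e-05 VA.
Step 8 — Real power: P = Re(S) = 0.01765 W.
Step 9 — Reactive power: Q = Im(S) = -6.039e-05 VAR.
Step 10 — Apparent power: |S| = 0.01765 VA.
Step 11 — Power factor: PF = P/|S| = 1 (leading).

(a) P = 0.01765 W  (b) Q = -6.039e-05 VAR  (c) S = 0.01765 VA  (d) PF = 1 (leading)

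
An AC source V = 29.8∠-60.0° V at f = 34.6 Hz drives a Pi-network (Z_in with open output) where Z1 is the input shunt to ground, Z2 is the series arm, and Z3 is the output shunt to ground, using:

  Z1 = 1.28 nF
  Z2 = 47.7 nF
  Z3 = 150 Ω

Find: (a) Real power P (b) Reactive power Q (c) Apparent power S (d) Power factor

Step 1 — Angular frequency: ω = 2π·f = 2π·34.6 = 217.4 rad/s.
Step 2 — Component impedances:
  Z1: Z = 1/(jωC) = -j/(ω·C) = 0 - j3.594e+06 Ω
  Z2: Z = 1/(jωC) = -j/(ω·C) = 0 - j9.643e+04 Ω
  Z3: Z = R = 150 Ω
Step 3 — With open output, the series arm Z2 and the output shunt Z3 appear in series to ground: Z2 + Z3 = 150 - j9.643e+04 Ω.
Step 4 — Parallel with input shunt Z1: Z_in = Z1 || (Z2 + Z3) = 142.3 - j9.391e+04 Ω = 9.391e+04∠-89.9° Ω.
Step 5 — Source phasor: V = 29.8∠-60.0° V = 14.9 - j25.81 V.
Step 6 — Current: I = V / Z = 0.000275 + j0.0001582 A = 0.0003173∠29.9° A.
Step 7 — Complex power: S = V·I* = 1.432e-05 - j0.009456 VA.
Step 8 — Real power: P = Re(S) = 1.432e-05 W.
Step 9 — Reactive power: Q = Im(S) = -0.009456 VAR.
Step 10 — Apparent power: |S| = 0.009456 VA.
Step 11 — Power factor: PF = P/|S| = 0.001515 (leading).

(a) P = 1.432e-05 W  (b) Q = -0.009456 VAR  (c) S = 0.009456 VA  (d) PF = 0.001515 (leading)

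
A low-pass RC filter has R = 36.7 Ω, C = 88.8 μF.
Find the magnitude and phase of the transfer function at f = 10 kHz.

Step 1 — Angular frequency: ω = 2π·1e+04 = 6.283e+04 rad/s.
Step 2 — Transfer function: H(jω) = 1/(1 + jωRC).
Step 3 — Denominator: 1 + jωRC = 1 + j·6.283e+04·36.7·8.88e-05 = 1 + j204.8.
Step 4 — H = 2.385e-05 - j0.004883.
Step 5 — Magnitude: |H| = 0.004884 (-46.2 dB); phase: φ = -89.7°.

|H| = 0.004884 (-46.2 dB), φ = -89.7°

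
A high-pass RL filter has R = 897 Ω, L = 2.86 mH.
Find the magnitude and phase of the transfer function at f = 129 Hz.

Step 1 — Angular frequency: ω = 2π·129 = 810.5 rad/s.
Step 2 — Transfer function: H(jω) = jωL/(R + jωL).
Step 3 — Numerator jωL = j·2.318; denominator R + jωL = 897 + j2.318.
Step 4 — H = 6.679e-06 + j0.002584.
Step 5 — Magnitude: |H| = 0.002584 (-51.8 dB); phase: φ = 89.9°.

|H| = 0.002584 (-51.8 dB), φ = 89.9°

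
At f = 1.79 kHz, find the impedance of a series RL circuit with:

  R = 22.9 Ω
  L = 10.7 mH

Step 1 — Angular frequency: ω = 2π·f = 2π·1790 = 1.125e+04 rad/s.
Step 2 — Component impedances:
  R: Z = R = 22.9 Ω
  L: Z = jωL = j·1.125e+04·0.0107 = 0 + j120.3 Ω
Step 3 — Series combination: Z_total = R + L = 22.9 + j120.3 Ω = 122.5∠79.2° Ω.

Z = 22.9 + j120.3 Ω = 122.5∠79.2° Ω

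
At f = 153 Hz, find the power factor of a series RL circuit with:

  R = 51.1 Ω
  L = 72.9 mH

Step 1 — Angular frequency: ω = 2π·f = 2π·153 = 961.3 rad/s.
Step 2 — Component impedances:
  R: Z = R = 51.1 Ω
  L: Z = jωL = j·961.3·0.0729 = 0 + j70.08 Ω
Step 3 — Series combination: Z_total = R + L = 51.1 + j70.08 Ω = 86.73∠53.9° Ω.
Step 4 — Power factor: PF = cos(φ) = Re(Z)/|Z| = 51.1/86.73 = 0.5892.
Step 5 — Type: Im(Z) = 70.08 ⇒ lagging (phase φ = 53.9°).

PF = 0.5892 (lagging, φ = 53.9°)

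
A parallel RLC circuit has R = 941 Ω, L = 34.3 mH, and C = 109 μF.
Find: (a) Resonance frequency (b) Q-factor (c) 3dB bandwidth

Step 1 — Resonance: ω₀ = 1/√(LC) = 1/√(0.0343·0.000109) = 517.2 rad/s.
Step 2 — f₀ = ω₀/(2π) = 82.31 Hz.
Step 3 — Parallel Q: Q = R/(ω₀L) = 941/(517.2·0.0343) = 53.05.
Step 4 — Bandwidth: Δω = ω₀/Q = 9.75 rad/s; BW = Δω/(2π) = 1.552 Hz.

(a) f₀ = 82.31 Hz  (b) Q = 53.05  (c) BW = 1.552 Hz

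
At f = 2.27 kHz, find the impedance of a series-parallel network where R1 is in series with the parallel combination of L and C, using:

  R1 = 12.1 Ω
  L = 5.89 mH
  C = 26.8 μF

Step 1 — Angular frequency: ω = 2π·f = 2π·2270 = 1.426e+04 rad/s.
Step 2 — Component impedances:
  R1: Z = R = 12.1 Ω
  L: Z = jωL = j·1.426e+04·0.00589 = 0 + j84.01 Ω
  C: Z = 1/(jωC) = -j/(ω·C) = 0 - j2.616 Ω
Step 3 — Parallel branch: L || C = 1/(1/L + 1/C) = 0 - j2.7 Ω.
Step 4 — Series with R1: Z_total = R1 + (L || C) = 12.1 - j2.7 Ω = 12.4∠-12.6° Ω.

Z = 12.1 - j2.7 Ω = 12.4∠-12.6° Ω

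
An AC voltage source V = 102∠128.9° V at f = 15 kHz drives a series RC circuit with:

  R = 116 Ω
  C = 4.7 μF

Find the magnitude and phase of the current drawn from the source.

Step 1 — Angular frequency: ω = 2π·f = 2π·1.5e+04 = 9.425e+04 rad/s.
Step 2 — Component impedances:
  R: Z = R = 116 Ω
  C: Z = 1/(jωC) = -j/(ω·C) = 0 - j2.258 Ω
Step 3 — Series combination: Z_total = R + C = 116 - j2.258 Ω = 116∠-1.1° Ω.
Step 4 — Source phasor: V = 102∠128.9° V = -64.05 + j79.38 V.
Step 5 — Ohm's law: I = V / Z_total = (-64.05 + j79.38) / (116 - j2.258) = -0.5653 + j0.6733 A.
Step 6 — Convert to polar: |I| = 0.8791 A, ∠I = 130.0°.

I = 0.8791∠130.0° A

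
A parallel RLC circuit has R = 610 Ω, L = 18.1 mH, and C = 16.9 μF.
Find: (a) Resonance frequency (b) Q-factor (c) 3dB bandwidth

Step 1 — Resonance: ω₀ = 1/√(LC) = 1/√(0.0181·1.69e-05) = 1808 rad/s.
Step 2 — f₀ = ω₀/(2π) = 287.8 Hz.
Step 3 — Parallel Q: Q = R/(ω₀L) = 610/(1808·0.0181) = 18.64.
Step 4 — Bandwidth: Δω = ω₀/Q = 97 rad/s; BW = Δω/(2π) = 15.44 Hz.

(a) f₀ = 287.8 Hz  (b) Q = 18.64  (c) BW = 15.44 Hz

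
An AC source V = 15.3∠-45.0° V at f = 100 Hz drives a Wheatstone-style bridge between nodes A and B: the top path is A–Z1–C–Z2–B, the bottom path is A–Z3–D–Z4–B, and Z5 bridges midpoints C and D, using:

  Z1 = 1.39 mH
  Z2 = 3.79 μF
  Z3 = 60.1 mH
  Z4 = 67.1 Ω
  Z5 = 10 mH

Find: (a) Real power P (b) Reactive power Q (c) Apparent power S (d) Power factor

Step 1 — Angular frequency: ω = 2π·f = 2π·100 = 628.3 rad/s.
Step 2 — Component impedances:
  Z1: Z = jωL = j·628.3·0.00139 = 0 + j0.8734 Ω
  Z2: Z = 1/(jωC) = -j/(ω·C) = 0 - j419.9 Ω
  Z3: Z = jωL = j·628.3·0.0601 = 0 + j37.76 Ω
  Z4: Z = R = 67.1 Ω
  Z5: Z = jωL = j·628.3·0.01 = 0 + j6.283 Ω
Step 3 — Bridge requires nodal analysis (the Z5 bridge couples midpoints C and D, so the two paths cannot be reduced to a simple series/parallel combination). Setting node B to ground and injecting 1 A at node A, the 3-node admittance system at A, C, D solves to V_A = Z_AB = 67.06 - j4.772 Ω = 67.23∠-4.1° Ω.
Step 4 — Source phasor: V = 15.3∠-45.0° V = 10.82 - j10.82 V.
Step 5 — Current: I = V / Z = 0.1719 - j0.1491 A = 0.2276∠-40.9° A.
Step 6 — Complex power: S = V·I* = 3.473 - j0.2471 VA.
Step 7 — Real power: P = Re(S) = 3.473 W.
Step 8 — Reactive power: Q = Im(S) = -0.2471 VAR.
Step 9 — Apparent power: |S| = 3.482 VA.
Step 10 — Power factor: PF = P/|S| = 0.9975 (leading).

(a) P = 3.473 W  (b) Q = -0.2471 VAR  (c) S = 3.482 VA  (d) PF = 0.9975 (leading)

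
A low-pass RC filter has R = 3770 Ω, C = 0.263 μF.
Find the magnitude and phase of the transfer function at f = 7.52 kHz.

Step 1 — Angular frequency: ω = 2π·7520 = 4.725e+04 rad/s.
Step 2 — Transfer function: H(jω) = 1/(1 + jωRC).
Step 3 — Denominator: 1 + jωRC = 1 + j·4.725e+04·3770·2.63e-07 = 1 + j46.85.
Step 4 — H = 0.0004554 - j0.02134.
Step 5 — Magnitude: |H| = 0.02134 (-33.4 dB); phase: φ = -88.8°.

|H| = 0.02134 (-33.4 dB), φ = -88.8°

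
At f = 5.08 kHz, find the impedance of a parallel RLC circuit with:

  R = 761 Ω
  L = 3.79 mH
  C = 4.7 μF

Step 1 — Angular frequency: ω = 2π·f = 2π·5080 = 3.192e+04 rad/s.
Step 2 — Component impedances:
  R: Z = R = 761 Ω
  L: Z = jωL = j·3.192e+04·0.00379 = 0 + j121 Ω
  C: Z = 1/(jωC) = -j/(ω·C) = 0 - j6.666 Ω
Step 3 — Parallel combination: 1/Z_total = 1/R + 1/L + 1/C; Z_total = 0.06539 - j7.054 Ω = 7.054∠-89.5° Ω.

Z = 0.06539 - j7.054 Ω = 7.054∠-89.5° Ω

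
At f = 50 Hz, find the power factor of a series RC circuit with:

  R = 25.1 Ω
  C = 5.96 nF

Step 1 — Angular frequency: ω = 2π·f = 2π·50 = 314.2 rad/s.
Step 2 — Component impedances:
  R: Z = R = 25.1 Ω
  C: Z = 1/(jωC) = -j/(ω·C) = 0 - j5.341e+05 Ω
Step 3 — Series combination: Z_total = R + C = 25.1 - j5.341e+05 Ω = 5.341e+05∠-90.0° Ω.
Step 4 — Power factor: PF = cos(φ) = Re(Z)/|Z| = 25.1/5.3408e+05 = 4.7e-05.
Step 5 — Type: Im(Z) = -5.341e+05 ⇒ leading (phase φ = -90.0°).

PF = 4.7e-05 (leading, φ = -90.0°)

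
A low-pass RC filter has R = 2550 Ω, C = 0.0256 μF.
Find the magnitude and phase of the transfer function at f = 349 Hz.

Step 1 — Angular frequency: ω = 2π·349 = 2193 rad/s.
Step 2 — Transfer function: H(jω) = 1/(1 + jωRC).
Step 3 — Denominator: 1 + jωRC = 1 + j·2193·2550·2.56e-08 = 1 + j0.1431.
Step 4 — H = 0.9799 - j0.1403.
Step 5 — Magnitude: |H| = 0.9899 (-0.1 dB); phase: φ = -8.1°.

|H| = 0.9899 (-0.1 dB), φ = -8.1°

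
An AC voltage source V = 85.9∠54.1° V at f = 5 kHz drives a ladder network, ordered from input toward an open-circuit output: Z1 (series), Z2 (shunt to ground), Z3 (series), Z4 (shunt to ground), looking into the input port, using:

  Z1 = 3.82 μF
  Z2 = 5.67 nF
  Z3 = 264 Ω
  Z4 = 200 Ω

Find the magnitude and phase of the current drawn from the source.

Step 1 — Angular frequency: ω = 2π·f = 2π·5000 = 3.142e+04 rad/s.
Step 2 — Component impedances:
  Z1: Z = 1/(jωC) = -j/(ω·C) = 0 - j8.333 Ω
  Z2: Z = 1/(jωC) = -j/(ω·C) = 0 - j5614 Ω
  Z3: Z = R = 264 Ω
  Z4: Z = R = 200 Ω
Step 3 — Ladder network (open output): work backward from the far end, alternating series and parallel combinations. Z_in = 460.9 - j46.42 Ω = 463.2∠-5.8° Ω.
Step 4 — Source phasor: V = 85.9∠54.1° V = 50.37 + j69.58 V.
Step 5 — Ohm's law: I = V / Z_total = (50.37 + j69.58) / (460.9 - j46.42) = 0.09314 + j0.1604 A.
Step 6 — Convert to polar: |I| = 0.1855 A, ∠I = 59.9°.

I = 0.1855∠59.9° A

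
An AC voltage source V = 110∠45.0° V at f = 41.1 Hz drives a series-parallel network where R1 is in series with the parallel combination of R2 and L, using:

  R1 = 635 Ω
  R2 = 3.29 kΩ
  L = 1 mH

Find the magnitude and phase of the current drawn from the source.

Step 1 — Angular frequency: ω = 2π·f = 2π·41.1 = 258.2 rad/s.
Step 2 — Component impedances:
  R1: Z = R = 635 Ω
  R2: Z = R = 3290 Ω
  L: Z = jωL = j·258.2·0.001 = 0 + j0.2582 Ω
Step 3 — Parallel branch: R2 || L = 1/(1/R2 + 1/L) = 2.027e-05 + j0.2582 Ω.
Step 4 — Series with R1: Z_total = R1 + (R2 || L) = 635 + j0.2582 Ω = 635∠0.0° Ω.
Step 5 — Source phasor: V = 110∠45.0° V = 77.78 + j77.78 V.
Step 6 — Ohm's law: I = V / Z_total = (77.78 + j77.78) / (635 + j0.2582) = 0.1225 + j0.1224 A.
Step 7 — Convert to polar: |I| = 0.1732 A, ∠I = 45.0°.

I = 0.1732∠45.0° A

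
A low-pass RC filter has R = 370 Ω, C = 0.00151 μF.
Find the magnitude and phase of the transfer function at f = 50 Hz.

Step 1 — Angular frequency: ω = 2π·50 = 314.2 rad/s.
Step 2 — Transfer function: H(jω) = 1/(1 + jωRC).
Step 3 — Denominator: 1 + jωRC = 1 + j·314.2·370·1.51e-09 = 1 + j0.0001755.
Step 4 — H = 1 - j0.0001755.
Step 5 — Magnitude: |H| = 1 (-0.0 dB); phase: φ = -0.0°.

|H| = 1 (-0.0 dB), φ = -0.0°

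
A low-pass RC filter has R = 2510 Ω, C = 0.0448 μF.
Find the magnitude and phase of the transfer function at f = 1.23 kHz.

Step 1 — Angular frequency: ω = 2π·1230 = 7728 rad/s.
Step 2 — Transfer function: H(jω) = 1/(1 + jωRC).
Step 3 — Denominator: 1 + jωRC = 1 + j·7728·2510·4.48e-08 = 1 + j0.869.
Step 4 — H = 0.5697 - j0.4951.
Step 5 — Magnitude: |H| = 0.7548 (-2.4 dB); phase: φ = -41.0°.

|H| = 0.7548 (-2.4 dB), φ = -41.0°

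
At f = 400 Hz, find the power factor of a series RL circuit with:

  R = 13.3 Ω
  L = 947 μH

Step 1 — Angular frequency: ω = 2π·f = 2π·400 = 2513 rad/s.
Step 2 — Component impedances:
  R: Z = R = 13.3 Ω
  L: Z = jωL = j·2513·0.000947 = 0 + j2.38 Ω
Step 3 — Series combination: Z_total = R + L = 13.3 + j2.38 Ω = 13.51∠10.1° Ω.
Step 4 — Power factor: PF = cos(φ) = Re(Z)/|Z| = 13.3/13.511 = 0.9844.
Step 5 — Type: Im(Z) = 2.38 ⇒ lagging (phase φ = 10.1°).

PF = 0.9844 (lagging, φ = 10.1°)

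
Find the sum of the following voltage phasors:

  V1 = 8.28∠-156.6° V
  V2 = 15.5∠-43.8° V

Step 1 — Convert each phasor to rectangular form:
  V1 = 8.28·(cos(-156.6°) + j·sin(-156.6°)) = -7.599 - j3.288 V
  V2 = 15.5·(cos(-43.8°) + j·sin(-43.8°)) = 11.19 - j10.73 V
Step 2 — Sum components: V_total = 3.588 - j14.02 V.
Step 3 — Convert to polar: |V_total| = 14.47 V, ∠V_total = -75.6°.

V_total = 14.47∠-75.6° V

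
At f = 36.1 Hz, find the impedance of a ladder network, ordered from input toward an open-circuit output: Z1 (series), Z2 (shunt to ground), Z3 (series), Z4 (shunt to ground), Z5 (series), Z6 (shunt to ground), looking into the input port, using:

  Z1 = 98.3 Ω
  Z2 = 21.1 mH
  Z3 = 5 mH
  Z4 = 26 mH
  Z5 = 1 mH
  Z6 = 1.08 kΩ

Step 1 — Angular frequency: ω = 2π·f = 2π·36.1 = 226.8 rad/s.
Step 2 — Component impedances:
  Z1: Z = R = 98.3 Ω
  Z2: Z = jωL = j·226.8·0.0211 = 0 + j4.786 Ω
  Z3: Z = jωL = j·226.8·0.005 = 0 + j1.134 Ω
  Z4: Z = jωL = j·226.8·0.026 = 0 + j5.897 Ω
  Z5: Z = jωL = j·226.8·0.001 = 0 + j0.2268 Ω
  Z6: Z = R = 1080 Ω
Step 3 — Ladder network (open output): work backward from the far end, alternating series and parallel combinations. Z_in = 98.31 + j2.848 Ω = 98.35∠1.7° Ω.

Z = 98.31 + j2.848 Ω = 98.35∠1.7° Ω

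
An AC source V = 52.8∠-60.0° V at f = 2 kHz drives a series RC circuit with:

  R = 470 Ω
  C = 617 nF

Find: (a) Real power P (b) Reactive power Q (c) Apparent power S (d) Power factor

Step 1 — Angular frequency: ω = 2π·f = 2π·2000 = 1.257e+04 rad/s.
Step 2 — Component impedances:
  R: Z = R = 470 Ω
  C: Z = 1/(jωC) = -j/(ω·C) = 0 - j129 Ω
Step 3 — Series combination: Z_total = R + C = 470 - j129 Ω = 487.4∠-15.3° Ω.
Step 4 — Source phasor: V = 52.8∠-60.0° V = 26.4 - j45.73 V.
Step 5 — Current: I = V / Z = 0.07706 - j0.07614 A = 0.1083∠-44.7° A.
Step 6 — Complex power: S = V·I* = 5.516 - j1.514 VA.
Step 7 — Real power: P = Re(S) = 5.516 W.
Step 8 — Reactive power: Q = Im(S) = -1.514 VAR.
Step 9 — Apparent power: |S| = 5.72 VA.
Step 10 — Power factor: PF = P/|S| = 0.9643 (leading).

(a) P = 5.516 W  (b) Q = -1.514 VAR  (c) S = 5.72 VA  (d) PF = 0.9643 (leading)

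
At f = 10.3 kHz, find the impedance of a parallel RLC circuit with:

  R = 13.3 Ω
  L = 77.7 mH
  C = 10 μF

Step 1 — Angular frequency: ω = 2π·f = 2π·1.03e+04 = 6.472e+04 rad/s.
Step 2 — Component impedances:
  R: Z = R = 13.3 Ω
  L: Z = jωL = j·6.472e+04·0.0777 = 0 + j5028 Ω
  C: Z = 1/(jωC) = -j/(ω·C) = 0 - j1.545 Ω
Step 3 — Parallel combination: 1/Z_total = 1/R + 1/L + 1/C; Z_total = 0.1772 - j1.525 Ω = 1.535∠-83.4° Ω.

Z = 0.1772 - j1.525 Ω = 1.535∠-83.4° Ω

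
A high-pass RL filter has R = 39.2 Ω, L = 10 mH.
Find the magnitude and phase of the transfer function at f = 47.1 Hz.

Step 1 — Angular frequency: ω = 2π·47.1 = 295.9 rad/s.
Step 2 — Transfer function: H(jω) = jωL/(R + jωL).
Step 3 — Numerator jωL = j·2.959; denominator R + jωL = 39.2 + j2.959.
Step 4 — H = 0.005667 + j0.07507.
Step 5 — Magnitude: |H| = 0.07528 (-22.5 dB); phase: φ = 85.7°.

|H| = 0.07528 (-22.5 dB), φ = 85.7°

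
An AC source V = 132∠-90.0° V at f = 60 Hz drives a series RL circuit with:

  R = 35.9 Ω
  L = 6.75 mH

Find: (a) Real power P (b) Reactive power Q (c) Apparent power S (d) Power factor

Step 1 — Angular frequency: ω = 2π·f = 2π·60 = 377 rad/s.
Step 2 — Component impedances:
  R: Z = R = 35.9 Ω
  L: Z = jωL = j·377·0.00675 = 0 + j2.545 Ω
Step 3 — Series combination: Z_total = R + L = 35.9 + j2.545 Ω = 35.99∠4.1° Ω.
Step 4 — Source phasor: V = 132∠-90.0° V = 0 - j132 V.
Step 5 — Current: I = V / Z = -0.2593 - j3.658 A = 3.668∠-94.1° A.
Step 6 — Complex power: S = V·I* = 482.9 + j34.23 VA.
Step 7 — Real power: P = Re(S) = 482.9 W.
Step 8 — Reactive power: Q = Im(S) = 34.23 VAR.
Step 9 — Apparent power: |S| = 484.1 VA.
Step 10 — Power factor: PF = P/|S| = 0.9975 (lagging).

(a) P = 482.9 W  (b) Q = 34.23 VAR  (c) S = 484.1 VA  (d) PF = 0.9975 (lagging)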